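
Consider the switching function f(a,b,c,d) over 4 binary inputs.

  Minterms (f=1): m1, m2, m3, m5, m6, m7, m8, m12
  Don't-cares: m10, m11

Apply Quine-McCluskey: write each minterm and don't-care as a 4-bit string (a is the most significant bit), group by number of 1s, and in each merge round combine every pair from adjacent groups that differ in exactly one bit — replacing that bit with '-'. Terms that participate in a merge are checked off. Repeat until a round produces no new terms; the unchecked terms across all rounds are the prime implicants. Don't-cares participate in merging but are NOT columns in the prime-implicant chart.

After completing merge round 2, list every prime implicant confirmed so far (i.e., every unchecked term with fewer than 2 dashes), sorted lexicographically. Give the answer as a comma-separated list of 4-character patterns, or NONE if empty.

1-00, 10-0

size-2^0 implicants → 0001(✓)  0010(✓)  0011(✓)  0101(✓)  0110(✓)  0111(✓)  1000(✓)  1010(✓)  1011(✓)  1100(✓)
size-2^1 implicants → -010(✓)  -011(✓)  0-01(✓)  0-10(✓)  0-11(✓)  00-1(✓)  001-(✓)  01-1(✓)  011-(✓)  1-00  10-0  101-(✓)
size-2^2 implicants → -01-  0--1  0-1-
Unchecked terms (primes): -01-, 0--1, 0-1-, 1-00, 10-0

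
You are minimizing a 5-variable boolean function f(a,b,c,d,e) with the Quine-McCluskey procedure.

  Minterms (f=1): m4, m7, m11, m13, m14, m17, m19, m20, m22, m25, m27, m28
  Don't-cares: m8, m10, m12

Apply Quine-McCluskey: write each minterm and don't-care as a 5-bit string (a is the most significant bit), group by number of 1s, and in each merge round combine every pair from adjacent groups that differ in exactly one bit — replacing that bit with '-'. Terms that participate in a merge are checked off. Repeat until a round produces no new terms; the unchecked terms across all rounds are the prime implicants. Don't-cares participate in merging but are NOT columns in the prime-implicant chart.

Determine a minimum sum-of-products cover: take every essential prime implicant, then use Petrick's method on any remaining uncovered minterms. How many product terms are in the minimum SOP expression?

Round 0: 00100✓ 00111 01000✓ 01010✓ 01011✓ 01100✓ 01101✓ 01110✓ 10001✓ 10011✓ 10100✓ 10110✓ 11001✓ 11011✓ 11100✓
Round 1: -0100✓ -1011 -1100✓ 0-100✓ 01-00✓ 01-10✓ 010-0✓ 0101- 011-0✓ 0110- 1-001✓ 1-011✓ 1-100✓ 100-1✓ 101-0 110-1✓
Round 2: --100 01--0 1-0-1
PIs = {--100, -1011, 00111, 01--0, 0101-, 0110-, 1-0-1, 101-0}
Coverage chart:
  m4: --100 ←essential
  m7: 00111 ←essential
  m11: -1011,0101-
  m13: 0110- ←essential
  m14: 01--0 ←essential
  m17: 1-0-1 ←essential
  m19: 1-0-1 ←essential
  m20: --100,101-0
  m22: 101-0 ←essential
  m25: 1-0-1 ←essential
  m27: -1011,1-0-1
  m28: --100 ←essential
Essential: --100, 00111, 01--0, 0110-, 1-0-1, 101-0
Petrick residual → -1011
Min cover (7 terms): cd'e' + bc'de + a'b'cde + a'be' + a'bcd' + ac'e + ab'ce'

7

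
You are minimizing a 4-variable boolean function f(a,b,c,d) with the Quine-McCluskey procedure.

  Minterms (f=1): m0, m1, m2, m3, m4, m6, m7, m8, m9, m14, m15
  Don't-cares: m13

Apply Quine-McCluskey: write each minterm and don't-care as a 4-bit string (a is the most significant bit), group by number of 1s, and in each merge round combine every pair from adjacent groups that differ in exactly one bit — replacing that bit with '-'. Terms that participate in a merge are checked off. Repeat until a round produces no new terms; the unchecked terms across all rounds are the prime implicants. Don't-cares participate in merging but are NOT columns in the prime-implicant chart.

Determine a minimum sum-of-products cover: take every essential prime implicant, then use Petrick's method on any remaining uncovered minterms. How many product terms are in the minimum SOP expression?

size-2^0 implicants → 0000(✓)  0001(✓)  0010(✓)  0011(✓)  0100(✓)  0110(✓)  0111(✓)  1000(✓)  1001(✓)  1101(✓)  1110(✓)  1111(✓)
size-2^1 implicants → -000(✓)  -001(✓)  -110(✓)  -111(✓)  0-00(✓)  0-10(✓)  0-11(✓)  00-0(✓)  00-1(✓)  000-(✓)  001-(✓)  01-0(✓)  011-(✓)  1-01  100-(✓)  11-1  111-(✓)
size-2^2 implicants → -00-  -11-  0--0  0-1-  00--
Unchecked terms (primes): -00-, -11-, 0--0, 0-1-, 00--, 1-01, 11-1
Minterm coverage:
  m0 ⊆ -00-,0--0,00--
  m1 ⊆ -00-,00--
  m2 ⊆ 0--0,0-1-,00--
  m3 ⊆ 0-1-,00--
  m4 ⊆ 0--0 [E]
  m6 ⊆ -11-,0--0,0-1-
  m7 ⊆ -11-,0-1-
  m8 ⊆ -00- [E]
  m9 ⊆ -00-,1-01
  m14 ⊆ -11- [E]
  m15 ⊆ -11-,11-1
E = {-00-, -11-, 0--0}
Petrick residual → 0-1-
Cover = b'c' + bc + a'd' + a'c  |cover|=4

4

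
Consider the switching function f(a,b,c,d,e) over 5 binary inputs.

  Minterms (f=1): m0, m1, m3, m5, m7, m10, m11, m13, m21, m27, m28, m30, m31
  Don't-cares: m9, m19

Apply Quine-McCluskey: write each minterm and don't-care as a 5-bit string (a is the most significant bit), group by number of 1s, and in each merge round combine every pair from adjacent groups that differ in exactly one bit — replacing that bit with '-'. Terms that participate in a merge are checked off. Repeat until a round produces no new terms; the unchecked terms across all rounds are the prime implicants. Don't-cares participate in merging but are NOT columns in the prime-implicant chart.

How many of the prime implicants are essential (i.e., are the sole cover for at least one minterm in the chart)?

6

size-2^0 implicants → 00000(✓)  00001(✓)  00011(✓)  00101(✓)  00111(✓)  01001(✓)  01010(✓)  01011(✓)  01101(✓)  10011(✓)  10101(✓)  11011(✓)  11100(✓)  11110(✓)  11111(✓)
size-2^1 implicants → -0011(✓)  -0101  -1011(✓)  0-001(✓)  0-011(✓)  0-101(✓)  00-01(✓)  00-11(✓)  000-1(✓)  0000-  001-1(✓)  01-01(✓)  010-1(✓)  0101-  1-011(✓)  11-11  111-0  1111-
size-2^2 implicants → --011  0--01  0-0-1  00--1
Unchecked terms (primes): --011, -0101, 0--01, 0-0-1, 00--1, 0000-, 0101-, 11-11, 111-0, 1111-
Minterm coverage:
  m0 ⊆ 0000- [E]
  m1 ⊆ 0--01,0-0-1,00--1,0000-
  m3 ⊆ --011,0-0-1,00--1
  m5 ⊆ -0101,0--01,00--1
  m7 ⊆ 00--1 [E]
  m10 ⊆ 0101- [E]
  m11 ⊆ --011,0-0-1,0101-
  m13 ⊆ 0--01 [E]
  m21 ⊆ -0101 [E]
  m27 ⊆ --011,11-11
  m28 ⊆ 111-0 [E]
  m30 ⊆ 111-0,1111-
  m31 ⊆ 11-11,1111-
E = {-0101, 0--01, 00--1, 0000-, 0101-, 111-0}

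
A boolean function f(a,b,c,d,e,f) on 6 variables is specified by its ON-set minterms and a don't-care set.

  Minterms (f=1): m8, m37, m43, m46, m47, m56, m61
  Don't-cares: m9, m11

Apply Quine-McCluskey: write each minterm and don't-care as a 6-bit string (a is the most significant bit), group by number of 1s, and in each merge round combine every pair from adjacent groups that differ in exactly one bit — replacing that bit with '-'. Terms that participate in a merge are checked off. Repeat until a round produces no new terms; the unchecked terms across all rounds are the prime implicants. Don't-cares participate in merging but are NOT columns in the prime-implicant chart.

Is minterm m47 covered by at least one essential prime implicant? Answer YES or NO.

size-2^0 implicants → 001000(✓)  001001(✓)  001011(✓)  100101  101011(✓)  101110(✓)  101111(✓)  111000  111101
size-2^1 implicants → -01011  0010-1  00100-  101-11  10111-
Unchecked terms (primes): -01011, 0010-1, 00100-, 100101, 101-11, 10111-, 111000, 111101
Minterm coverage:
  m8 ⊆ 00100- [E]
  m37 ⊆ 100101 [E]
  m43 ⊆ -01011,101-11
  m46 ⊆ 10111- [E]
  m47 ⊆ 101-11,10111-
  m56 ⊆ 111000 [E]
  m61 ⊆ 111101 [E]
E = {00100-, 100101, 10111-, 111000, 111101}

YES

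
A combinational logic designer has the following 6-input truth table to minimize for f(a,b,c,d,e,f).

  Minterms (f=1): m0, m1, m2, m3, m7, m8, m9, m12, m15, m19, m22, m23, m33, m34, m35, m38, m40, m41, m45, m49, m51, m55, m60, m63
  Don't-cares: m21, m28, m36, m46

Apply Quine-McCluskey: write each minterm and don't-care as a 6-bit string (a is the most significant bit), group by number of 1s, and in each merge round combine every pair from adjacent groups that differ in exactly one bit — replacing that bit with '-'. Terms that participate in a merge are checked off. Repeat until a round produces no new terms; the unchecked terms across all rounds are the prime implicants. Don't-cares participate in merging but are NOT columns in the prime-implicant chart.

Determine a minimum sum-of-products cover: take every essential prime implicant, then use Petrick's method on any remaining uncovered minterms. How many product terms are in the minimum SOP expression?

Round 0: 000000✓ 000001✓ 000010✓ 000011✓ 000111✓ 001000✓ 001001✓ 001100✓ 001111✓ 010011✓ 010101✓ 010110✓ 010111✓ 011100✓ 100001✓ 100010✓ 100011✓ 100100✓ 100110✓ 101000✓ 101001✓ 101101✓ 101110✓ 110001✓ 110011✓ 110111✓ 111100✓ 111111✓
Round 1: -00001✓ -00010✓ -00011✓ -01000✓ -01001✓ -10011✓ -10111✓ -11100 0-0011✓ 0-0111✓ 0-1100 00-000✓ 00-001✓ 00-111 000-11✓ 0000-0✓ 0000-1✓ 00000-✓ 00001-✓ 001-00 00100-✓ 010-11✓ 0101-1 01011- 1-0001✓ 1-0011✓ 10-001✓ 10-110 100-10 1000-1✓ 10001-✓ 1001-0 101-01 10100-✓ 11-111 110-11✓ 1100-1✓
Round 2: --0011 -0-001 -000-1 -0001- -0100- -10-11 0-0-11 00-00- 0000-- 1-00-1
PIs = {--0011, -0-001, -000-1, -0001-, -0100-, -10-11, -11100, 0-0-11, 0-1100, 00-00-, 00-111, 0000--, 001-00, 0101-1, 01011-, 1-00-1, 10-110, 100-10, 1001-0, 101-01, 11-111}
Coverage chart:
  m0: 00-00-,0000--
  m1: -0-001,-000-1,00-00-,0000--
  m2: -0001-,0000--
  m3: --0011,-000-1,-0001-,0-0-11,0000--
  m7: 0-0-11,00-111
  m8: -0100-,00-00-,001-00
  m9: -0-001,-0100-,00-00-
  m12: 0-1100,001-00
  m15: 00-111 ←essential
  m19: --0011,-10-11,0-0-11
  m22: 01011- ←essential
  m23: -10-11,0-0-11,0101-1,01011-
  m33: -0-001,-000-1,1-00-1
  m34: -0001-,100-10
  m35: --0011,-000-1,-0001-,1-00-1
  m38: 10-110,100-10,1001-0
  m40: -0100- ←essential
  m41: -0-001,-0100-,101-01
  m45: 101-01 ←essential
  m49: 1-00-1 ←essential
  m51: --0011,-10-11,1-00-1
  m55: -10-11,11-111
  m60: -11100 ←essential
  m63: 11-111 ←essential
Essential: -0100-, -11100, 00-111, 01011-, 1-00-1, 101-01, 11-111
Petrick residual → --0011, 0-1100, 0000--, 100-10
Min cover (11 terms): c'd'ef + b'cd'e' + bcde'f' + a'cde'f' + a'b'def + a'b'c'd' + a'bc'de + ac'd'f + ab'c'ef' + ab'ce'f + abdef

11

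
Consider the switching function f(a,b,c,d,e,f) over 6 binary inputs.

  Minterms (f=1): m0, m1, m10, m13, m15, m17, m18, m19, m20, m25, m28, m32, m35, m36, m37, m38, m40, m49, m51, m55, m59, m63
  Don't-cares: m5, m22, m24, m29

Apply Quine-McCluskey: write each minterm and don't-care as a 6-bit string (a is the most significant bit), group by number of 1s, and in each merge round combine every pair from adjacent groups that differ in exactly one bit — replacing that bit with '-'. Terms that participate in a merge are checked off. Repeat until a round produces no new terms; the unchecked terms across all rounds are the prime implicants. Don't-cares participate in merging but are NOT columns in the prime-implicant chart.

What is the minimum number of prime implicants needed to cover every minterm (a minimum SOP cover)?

[col 0] 000000*, 000001*, 000101*, 001010, 001101*, 001111*, 010001*, 010010*, 010011*, 010100*, 010110*, 011000*, 011001*, 011100*, 011101*, 100000*, 100011*, 100100*, 100101*, 100110*, 101000*, 110001*, 110011*, 110111*, 111011*, 111111*
[col 1] -00000, -00101, -10001*, -10011*, 0-0001, 0-1101, 00-101, 000-01, 00000-, 0011-1, 01-001, 01-100, 010-10, 0100-1*, 01001-, 0101-0, 011-00*, 011-01*, 01100-*, 01110-*, 1-0011, 10-000, 100-00, 1001-0, 10010-, 11-011*, 11-111*, 110-11*, 1100-1*, 111-11*
[col 2] -100-1, 011-0-, 11--11
Prime implicants: -00000, -00101, -100-1, 0-0001, 0-1101, 00-101, 000-01, 00000-, 001010, 0011-1, 01-001, 01-100, 010-10, 01001-, 0101-0, 011-0-, 1-0011, 10-000, 100-00, 1001-0, 10010-, 11--11
PI chart (minterm → PIs covering it):
  0 | -00000,00000-
  1 | 0-0001,000-01,00000-
  10 | 001010  (sole → essential)
  13 | 0-1101,00-101,0011-1
  15 | 0011-1  (sole → essential)
  17 | -100-1,0-0001,01-001
  18 | 010-10,01001-
  19 | -100-1,01001-
  20 | 01-100,0101-0
  25 | 01-001,011-0-
  28 | 01-100,011-0-
  32 | -00000,10-000,100-00
  35 | 1-0011  (sole → essential)
  36 | 100-00,1001-0,10010-
  37 | -00101,10010-
  38 | 1001-0  (sole → essential)
  40 | 10-000  (sole → essential)
  49 | -100-1  (sole → essential)
  51 | -100-1,1-0011,11--11
  55 | 11--11  (sole → essential)
  59 | 11--11  (sole → essential)
  63 | 11--11  (sole → essential)
Essential prime implicants: -100-1, 001010, 0011-1, 1-0011, 10-000, 1001-0, 11--11
Petrick residual → -00101, 00000-, 01-001, 01-100, 010-10
Minimum SOP uses 12 PIs: b'c'de'f + bc'd'f + a'b'c'd'e' + a'b'cd'ef' + a'b'cdf + a'bd'e'f + a'bde'f' + a'bc'ef' + ac'd'ef + ab'd'e'f' + ab'c'df' + abef

12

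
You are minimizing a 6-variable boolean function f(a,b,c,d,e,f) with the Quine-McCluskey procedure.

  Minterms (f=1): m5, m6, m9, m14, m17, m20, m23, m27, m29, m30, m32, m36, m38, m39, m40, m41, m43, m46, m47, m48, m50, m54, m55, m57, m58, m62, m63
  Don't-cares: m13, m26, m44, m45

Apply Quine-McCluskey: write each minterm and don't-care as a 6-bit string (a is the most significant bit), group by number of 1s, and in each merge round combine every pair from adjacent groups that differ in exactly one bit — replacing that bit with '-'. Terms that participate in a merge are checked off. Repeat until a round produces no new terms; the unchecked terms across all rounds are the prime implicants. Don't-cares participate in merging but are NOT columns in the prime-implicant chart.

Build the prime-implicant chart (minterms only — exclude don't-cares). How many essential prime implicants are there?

11

size-2^0 implicants → 000101(✓)  000110(✓)  001001(✓)  001101(✓)  001110(✓)  010001  010100  010111(✓)  011010(✓)  011011(✓)  011101(✓)  011110(✓)  100000(✓)  100100(✓)  100110(✓)  100111(✓)  101000(✓)  101001(✓)  101011(✓)  101100(✓)  101101(✓)  101110(✓)  101111(✓)  110000(✓)  110010(✓)  110110(✓)  110111(✓)  111001(✓)  111010(✓)  111110(✓)  111111(✓)
size-2^1 implicants → -00110(✓)  -01001(✓)  -01101(✓)  -01110(✓)  -10111  -11010(✓)  -11110(✓)  0-1101  0-1110(✓)  00-101  00-110(✓)  001-01(✓)  011-10(✓)  01101-  1-0000  1-0110(✓)  1-0111(✓)  1-1001  1-1110(✓)  1-1111(✓)  10-000(✓)  10-100(✓)  10-110(✓)  10-111(✓)  100-00(✓)  1001-0(✓)  10011-(✓)  101-00(✓)  101-01(✓)  101-11(✓)  1010-1(✓)  10100-(✓)  1011-0(✓)  1011-1(✓)  10110-(✓)  10111-(✓)  11-010(✓)  11-110(✓)  11-111(✓)  110-10(✓)  1100-0  11011-(✓)  111-10(✓)  11111-(✓)
size-2^2 implicants → --1110  -0-110  -01-01  -11-10  1--110(✓)  1--111(✓)  1-011-(✓)  1-111-(✓)  10--00  10-1-0  10-11-(✓)  101--1  101-0-  1011--  11--10  11-11-(✓)
size-2^3 implicants → 1--11-
Unchecked terms (primes): --1110, -0-110, -01-01, -10111, -11-10, 0-1101, 00-101, 010001, 010100, 01101-, 1--11-, 1-0000, 1-1001, 10--00, 10-1-0, 101--1, 101-0-, 1011--, 11--10, 1100-0
Minterm coverage:
  m5 ⊆ 00-101 [E]
  m6 ⊆ -0-110 [E]
  m9 ⊆ -01-01 [E]
  m14 ⊆ --1110,-0-110
  m17 ⊆ 010001 [E]
  m20 ⊆ 010100 [E]
  m23 ⊆ -10111 [E]
  m27 ⊆ 01101- [E]
  m29 ⊆ 0-1101 [E]
  m30 ⊆ --1110,-11-10
  m32 ⊆ 1-0000,10--00
  m36 ⊆ 10--00,10-1-0
  m38 ⊆ -0-110,1--11-,10-1-0
  m39 ⊆ 1--11- [E]
  m40 ⊆ 10--00,101-0-
  m41 ⊆ -01-01,1-1001,101--1,101-0-
  m43 ⊆ 101--1 [E]
  m46 ⊆ --1110,-0-110,1--11-,10-1-0,1011--
  m47 ⊆ 1--11-,101--1,1011--
  m48 ⊆ 1-0000,1100-0
  m50 ⊆ 11--10,1100-0
  m54 ⊆ 1--11-,11--10
  m55 ⊆ -10111,1--11-
  m57 ⊆ 1-1001 [E]
  m58 ⊆ -11-10,11--10
  m62 ⊆ --1110,-11-10,1--11-,11--10
  m63 ⊆ 1--11- [E]
E = {-0-110, -01-01, -10111, 0-1101, 00-101, 010001, 010100, 01101-, 1--11-, 1-1001, 101--1}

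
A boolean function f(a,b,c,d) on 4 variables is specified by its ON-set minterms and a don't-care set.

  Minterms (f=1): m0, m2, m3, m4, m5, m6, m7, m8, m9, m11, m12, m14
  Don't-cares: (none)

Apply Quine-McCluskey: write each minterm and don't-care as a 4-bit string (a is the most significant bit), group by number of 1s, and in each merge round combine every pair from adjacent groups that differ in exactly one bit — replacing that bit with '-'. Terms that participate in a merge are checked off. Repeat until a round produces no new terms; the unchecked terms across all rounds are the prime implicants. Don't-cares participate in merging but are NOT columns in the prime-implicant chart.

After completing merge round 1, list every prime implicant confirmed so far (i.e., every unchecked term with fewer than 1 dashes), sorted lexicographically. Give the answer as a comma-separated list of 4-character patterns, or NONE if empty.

size-2^0 implicants → 0000(✓)  0010(✓)  0011(✓)  0100(✓)  0101(✓)  0110(✓)  0111(✓)  1000(✓)  1001(✓)  1011(✓)  1100(✓)  1110(✓)
size-2^1 implicants → -000(✓)  -011  -100(✓)  -110(✓)  0-00(✓)  0-10(✓)  0-11(✓)  00-0(✓)  001-(✓)  01-0(✓)  01-1(✓)  010-(✓)  011-(✓)  1-00(✓)  10-1  100-  11-0(✓)
size-2^2 implicants → --00  -1-0  0--0  0-1-  01--
Unchecked terms (primes): --00, -011, -1-0, 0--0, 0-1-, 01--, 10-1, 100-

NONE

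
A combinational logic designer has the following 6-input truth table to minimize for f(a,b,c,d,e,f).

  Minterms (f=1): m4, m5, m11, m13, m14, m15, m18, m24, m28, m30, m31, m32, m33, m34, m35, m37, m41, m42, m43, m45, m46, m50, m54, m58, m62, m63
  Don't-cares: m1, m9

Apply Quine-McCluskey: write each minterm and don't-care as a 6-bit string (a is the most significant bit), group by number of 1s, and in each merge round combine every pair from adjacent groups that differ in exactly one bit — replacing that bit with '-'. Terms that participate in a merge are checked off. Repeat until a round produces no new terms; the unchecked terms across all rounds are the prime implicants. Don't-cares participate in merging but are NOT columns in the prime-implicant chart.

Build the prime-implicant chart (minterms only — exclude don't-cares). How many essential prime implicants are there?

[col 0] 000001*, 000100*, 000101*, 001001*, 001011*, 001101*, 001110*, 001111*, 010010*, 011000*, 011100*, 011110*, 011111*, 100000*, 100001*, 100010*, 100011*, 100101*, 101001*, 101010*, 101011*, 101101*, 101110*, 110010*, 110110*, 111010*, 111110*, 111111*
[col 1] -00001*, -00101*, -01001*, -01011*, -01101*, -01110*, -10010, -11110*, -11111*, 0-1110*, 0-1111*, 00-001*, 00-101*, 000-01*, 00010-, 001-01*, 001-11*, 0010-1*, 0011-1*, 00111-*, 011-00, 0111-0, 01111-*, 1-0010*, 1-1010*, 1-1110*, 10-001*, 10-010*, 10-011*, 10-101*, 100-01*, 1000-0*, 1000-1*, 10000-*, 10001-*, 101-01*, 101-10*, 1010-1*, 10101-*, 11-010*, 11-110*, 110-10*, 111-10*, 11111-*
[col 2] --1110, -0-001*, -0-101*, -00-01*, -01-01*, -010-1, -1111-, 0-111-, 00--01*, 001--1, 1--010, 1-1-10, 10--01*, 10-0-1, 10-01-, 1000--, 11--10
[col 3] -0--01
Prime implicants: --1110, -0--01, -010-1, -10010, -1111-, 0-111-, 00010-, 001--1, 011-00, 0111-0, 1--010, 1-1-10, 10-0-1, 10-01-, 1000--, 11--10
PI chart (minterm → PIs covering it):
  4 | 00010-  (sole → essential)
  5 | -0--01,00010-
  11 | -010-1,001--1
  13 | -0--01,001--1
  14 | --1110,0-111-
  15 | 0-111-,001--1
  18 | -10010  (sole → essential)
  24 | 011-00  (sole → essential)
  28 | 011-00,0111-0
  30 | --1110,-1111-,0-111-,0111-0
  31 | -1111-,0-111-
  32 | 1000--  (sole → essential)
  33 | -0--01,10-0-1,1000--
  34 | 1--010,10-01-,1000--
  35 | 10-0-1,10-01-,1000--
  37 | -0--01  (sole → essential)
  41 | -0--01,-010-1,10-0-1
  42 | 1--010,1-1-10,10-01-
  43 | -010-1,10-0-1,10-01-
  45 | -0--01  (sole → essential)
  46 | --1110,1-1-10
  50 | -10010,1--010,11--10
  54 | 11--10  (sole → essential)
  58 | 1--010,1-1-10,11--10
  62 | --1110,-1111-,1-1-10,11--10
  63 | -1111-  (sole → essential)
Essential prime implicants: -0--01, -10010, -1111-, 00010-, 011-00, 1000--, 11--10

7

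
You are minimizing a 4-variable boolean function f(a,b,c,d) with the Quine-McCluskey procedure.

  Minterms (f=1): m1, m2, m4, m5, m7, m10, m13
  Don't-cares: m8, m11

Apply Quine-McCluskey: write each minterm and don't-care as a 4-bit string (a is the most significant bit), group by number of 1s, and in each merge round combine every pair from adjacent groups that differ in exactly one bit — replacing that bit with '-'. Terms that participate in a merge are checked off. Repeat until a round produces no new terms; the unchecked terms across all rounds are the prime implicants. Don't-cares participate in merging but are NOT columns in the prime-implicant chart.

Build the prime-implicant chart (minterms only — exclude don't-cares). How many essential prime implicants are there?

size-2^0 implicants → 0001(✓)  0010(✓)  0100(✓)  0101(✓)  0111(✓)  1000(✓)  1010(✓)  1011(✓)  1101(✓)
size-2^1 implicants → -010  -101  0-01  01-1  010-  10-0  101-
Unchecked terms (primes): -010, -101, 0-01, 01-1, 010-, 10-0, 101-
Minterm coverage:
  m1 ⊆ 0-01 [E]
  m2 ⊆ -010 [E]
  m4 ⊆ 010- [E]
  m5 ⊆ -101,0-01,01-1,010-
  m7 ⊆ 01-1 [E]
  m10 ⊆ -010,10-0,101-
  m13 ⊆ -101 [E]
E = {-010, -101, 0-01, 01-1, 010-}

5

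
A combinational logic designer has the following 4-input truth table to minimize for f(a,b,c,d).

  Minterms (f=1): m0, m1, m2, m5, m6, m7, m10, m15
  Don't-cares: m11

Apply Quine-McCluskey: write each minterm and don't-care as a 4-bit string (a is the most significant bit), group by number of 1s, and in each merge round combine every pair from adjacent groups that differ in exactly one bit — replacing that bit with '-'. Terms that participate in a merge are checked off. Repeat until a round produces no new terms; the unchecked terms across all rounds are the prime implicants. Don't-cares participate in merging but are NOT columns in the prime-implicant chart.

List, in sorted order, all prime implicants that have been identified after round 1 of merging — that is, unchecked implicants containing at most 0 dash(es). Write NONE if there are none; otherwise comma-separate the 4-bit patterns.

Round 0: 0000✓ 0001✓ 0010✓ 0101✓ 0110✓ 0111✓ 1010✓ 1011✓ 1111✓
Round 1: -010 -111 0-01 0-10 00-0 000- 01-1 011- 1-11 101-
PIs = {-010, -111, 0-01, 0-10, 00-0, 000-, 01-1, 011-, 1-11, 101-}

NONE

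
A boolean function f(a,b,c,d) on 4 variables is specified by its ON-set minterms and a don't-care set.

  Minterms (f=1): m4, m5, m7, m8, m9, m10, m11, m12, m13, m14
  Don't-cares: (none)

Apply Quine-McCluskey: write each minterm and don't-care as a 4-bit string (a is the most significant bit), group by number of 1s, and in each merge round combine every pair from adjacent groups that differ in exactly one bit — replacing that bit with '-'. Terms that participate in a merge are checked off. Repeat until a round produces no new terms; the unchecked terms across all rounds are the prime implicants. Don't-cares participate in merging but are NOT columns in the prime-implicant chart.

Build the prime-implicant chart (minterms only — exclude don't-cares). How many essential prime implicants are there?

size-2^0 implicants → 0100(✓)  0101(✓)  0111(✓)  1000(✓)  1001(✓)  1010(✓)  1011(✓)  1100(✓)  1101(✓)  1110(✓)
size-2^1 implicants → -100(✓)  -101(✓)  01-1  010-(✓)  1-00(✓)  1-01(✓)  1-10(✓)  10-0(✓)  10-1(✓)  100-(✓)  101-(✓)  11-0(✓)  110-(✓)
size-2^2 implicants → -10-  1--0  1-0-  10--
Unchecked terms (primes): -10-, 01-1, 1--0, 1-0-, 10--
Minterm coverage:
  m4 ⊆ -10- [E]
  m5 ⊆ -10-,01-1
  m7 ⊆ 01-1 [E]
  m8 ⊆ 1--0,1-0-,10--
  m9 ⊆ 1-0-,10--
  m10 ⊆ 1--0,10--
  m11 ⊆ 10-- [E]
  m12 ⊆ -10-,1--0,1-0-
  m13 ⊆ -10-,1-0-
  m14 ⊆ 1--0 [E]
E = {-10-, 01-1, 1--0, 10--}

4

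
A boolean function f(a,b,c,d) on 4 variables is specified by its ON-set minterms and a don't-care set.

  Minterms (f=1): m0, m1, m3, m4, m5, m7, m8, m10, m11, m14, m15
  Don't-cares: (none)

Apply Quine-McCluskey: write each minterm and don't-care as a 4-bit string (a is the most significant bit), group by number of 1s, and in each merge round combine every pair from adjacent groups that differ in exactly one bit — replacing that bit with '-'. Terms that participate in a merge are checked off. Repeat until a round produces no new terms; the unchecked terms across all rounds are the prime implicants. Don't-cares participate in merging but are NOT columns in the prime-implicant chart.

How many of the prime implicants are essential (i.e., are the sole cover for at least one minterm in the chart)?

2

Round 0: 0000✓ 0001✓ 0011✓ 0100✓ 0101✓ 0111✓ 1000✓ 1010✓ 1011✓ 1110✓ 1111✓
Round 1: -000 -011✓ -111✓ 0-00✓ 0-01✓ 0-11✓ 00-1✓ 000-✓ 01-1✓ 010-✓ 1-10✓ 1-11✓ 10-0 101-✓ 111-✓
Round 2: --11 0--1 0-0- 1-1-
PIs = {--11, -000, 0--1, 0-0-, 1-1-, 10-0}
Coverage chart:
  m0: -000,0-0-
  m1: 0--1,0-0-
  m3: --11,0--1
  m4: 0-0- ←essential
  m5: 0--1,0-0-
  m7: --11,0--1
  m8: -000,10-0
  m10: 1-1-,10-0
  m11: --11,1-1-
  m14: 1-1- ←essential
  m15: --11,1-1-
Essential: 0-0-, 1-1-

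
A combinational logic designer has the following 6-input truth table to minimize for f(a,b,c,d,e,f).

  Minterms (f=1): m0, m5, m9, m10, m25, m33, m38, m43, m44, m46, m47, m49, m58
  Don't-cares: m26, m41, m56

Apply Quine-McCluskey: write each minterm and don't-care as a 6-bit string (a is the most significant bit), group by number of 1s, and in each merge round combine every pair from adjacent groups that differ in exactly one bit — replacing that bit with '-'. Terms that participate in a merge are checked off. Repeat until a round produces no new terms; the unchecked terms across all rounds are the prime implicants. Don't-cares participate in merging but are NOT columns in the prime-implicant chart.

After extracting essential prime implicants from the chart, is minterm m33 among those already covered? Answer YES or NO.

Round 0: 000000 000101 001001✓ 001010✓ 011001✓ 011010✓ 100001✓ 100110✓ 101001✓ 101011✓ 101100✓ 101110✓ 101111✓ 110001✓ 111000✓ 111010✓
Round 1: -01001 -11010 0-1001 0-1010 1-0001 10-001 10-110 101-11 1010-1 1011-0 10111- 1110-0
PIs = {-01001, -11010, 0-1001, 0-1010, 000000, 000101, 1-0001, 10-001, 10-110, 101-11, 1010-1, 1011-0, 10111-, 1110-0}
Coverage chart:
  m0: 000000 ←essential
  m5: 000101 ←essential
  m9: -01001,0-1001
  m10: 0-1010 ←essential
  m25: 0-1001 ←essential
  m33: 1-0001,10-001
  m38: 10-110 ←essential
  m43: 101-11,1010-1
  m44: 1011-0 ←essential
  m46: 10-110,1011-0,10111-
  m47: 101-11,10111-
  m49: 1-0001 ←essential
  m58: -11010,1110-0
Essential: 0-1001, 0-1010, 000000, 000101, 1-0001, 10-110, 1011-0

YES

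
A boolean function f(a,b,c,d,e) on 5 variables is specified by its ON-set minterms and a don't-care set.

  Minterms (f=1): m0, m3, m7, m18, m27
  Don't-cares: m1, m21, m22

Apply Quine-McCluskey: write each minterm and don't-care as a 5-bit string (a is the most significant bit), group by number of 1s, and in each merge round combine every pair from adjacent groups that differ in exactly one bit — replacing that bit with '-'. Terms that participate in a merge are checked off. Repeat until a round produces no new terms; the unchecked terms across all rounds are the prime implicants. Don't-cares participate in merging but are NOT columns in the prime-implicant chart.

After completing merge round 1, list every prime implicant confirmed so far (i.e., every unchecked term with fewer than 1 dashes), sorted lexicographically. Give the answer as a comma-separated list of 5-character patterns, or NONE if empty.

size-2^0 implicants → 00000(✓)  00001(✓)  00011(✓)  00111(✓)  10010(✓)  10101  10110(✓)  11011
size-2^1 implicants → 00-11  000-1  0000-  10-10
Unchecked terms (primes): 00-11, 000-1, 0000-, 10-10, 10101, 11011

10101, 11011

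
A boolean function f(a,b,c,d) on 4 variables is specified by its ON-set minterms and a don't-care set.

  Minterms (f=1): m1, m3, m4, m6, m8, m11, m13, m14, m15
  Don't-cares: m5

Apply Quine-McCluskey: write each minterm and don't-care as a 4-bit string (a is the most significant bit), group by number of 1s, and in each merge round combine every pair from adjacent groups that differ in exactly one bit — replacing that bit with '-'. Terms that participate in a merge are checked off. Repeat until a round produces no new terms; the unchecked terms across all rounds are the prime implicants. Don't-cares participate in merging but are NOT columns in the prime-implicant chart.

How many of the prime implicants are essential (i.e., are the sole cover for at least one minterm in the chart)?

1

size-2^0 implicants → 0001(✓)  0011(✓)  0100(✓)  0101(✓)  0110(✓)  1000  1011(✓)  1101(✓)  1110(✓)  1111(✓)
size-2^1 implicants → -011  -101  -110  0-01  00-1  01-0  010-  1-11  11-1  111-
Unchecked terms (primes): -011, -101, -110, 0-01, 00-1, 01-0, 010-, 1-11, 1000, 11-1, 111-
Minterm coverage:
  m1 ⊆ 0-01,00-1
  m3 ⊆ -011,00-1
  m4 ⊆ 01-0,010-
  m6 ⊆ -110,01-0
  m8 ⊆ 1000 [E]
  m11 ⊆ -011,1-11
  m13 ⊆ -101,11-1
  m14 ⊆ -110,111-
  m15 ⊆ 1-11,11-1,111-
E = {1000}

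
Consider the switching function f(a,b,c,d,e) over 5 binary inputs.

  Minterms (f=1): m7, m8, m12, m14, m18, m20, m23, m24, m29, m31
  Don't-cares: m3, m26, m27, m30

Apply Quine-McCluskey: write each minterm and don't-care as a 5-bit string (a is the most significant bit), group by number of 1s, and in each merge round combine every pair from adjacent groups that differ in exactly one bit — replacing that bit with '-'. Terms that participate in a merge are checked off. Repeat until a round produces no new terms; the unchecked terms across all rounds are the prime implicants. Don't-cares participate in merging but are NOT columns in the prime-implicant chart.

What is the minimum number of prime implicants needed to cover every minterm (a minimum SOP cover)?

6

[col 0] 00011*, 00111*, 01000*, 01100*, 01110*, 10010*, 10100, 10111*, 11000*, 11010*, 11011*, 11101*, 11110*, 11111*
[col 1] -0111, -1000, -1110, 00-11, 01-00, 011-0, 1-010, 1-111, 11-10*, 11-11*, 110-0, 1101-*, 111-1, 1111-*
[col 2] 11-1-
Prime implicants: -0111, -1000, -1110, 00-11, 01-00, 011-0, 1-010, 1-111, 10100, 11-1-, 110-0, 111-1
PI chart (minterm → PIs covering it):
  7 | -0111,00-11
  8 | -1000,01-00
  12 | 01-00,011-0
  14 | -1110,011-0
  18 | 1-010  (sole → essential)
  20 | 10100  (sole → essential)
  23 | -0111,1-111
  24 | -1000,110-0
  29 | 111-1  (sole → essential)
  31 | 1-111,11-1-,111-1
Essential prime implicants: 1-010, 10100, 111-1
Petrick residual → -0111, -1000, 011-0
Minimum SOP uses 6 PIs: b'cde + bc'd'e' + a'bce' + ac'de' + ab'cd'e' + abce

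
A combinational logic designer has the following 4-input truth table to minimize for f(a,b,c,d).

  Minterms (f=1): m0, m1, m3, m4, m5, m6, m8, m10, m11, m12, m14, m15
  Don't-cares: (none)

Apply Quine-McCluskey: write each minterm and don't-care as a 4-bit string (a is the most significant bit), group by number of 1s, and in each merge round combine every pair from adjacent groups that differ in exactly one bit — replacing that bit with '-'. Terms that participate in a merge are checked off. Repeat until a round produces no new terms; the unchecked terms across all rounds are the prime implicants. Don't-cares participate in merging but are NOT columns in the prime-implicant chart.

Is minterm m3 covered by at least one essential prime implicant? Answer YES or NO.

[col 0] 0000*, 0001*, 0011*, 0100*, 0101*, 0110*, 1000*, 1010*, 1011*, 1100*, 1110*, 1111*
[col 1] -000*, -011, -100*, -110*, 0-00*, 0-01*, 00-1, 000-*, 01-0*, 010-*, 1-00*, 1-10*, 1-11*, 10-0*, 101-*, 11-0*, 111-*
[col 2] --00, -1-0, 0-0-, 1--0, 1-1-
Prime implicants: --00, -011, -1-0, 0-0-, 00-1, 1--0, 1-1-
PI chart (minterm → PIs covering it):
  0 | --00,0-0-
  1 | 0-0-,00-1
  3 | -011,00-1
  4 | --00,-1-0,0-0-
  5 | 0-0-  (sole → essential)
  6 | -1-0  (sole → essential)
  8 | --00,1--0
  10 | 1--0,1-1-
  11 | -011,1-1-
  12 | --00,-1-0,1--0
  14 | -1-0,1--0,1-1-
  15 | 1-1-  (sole → essential)
Essential prime implicants: -1-0, 0-0-, 1-1-

NO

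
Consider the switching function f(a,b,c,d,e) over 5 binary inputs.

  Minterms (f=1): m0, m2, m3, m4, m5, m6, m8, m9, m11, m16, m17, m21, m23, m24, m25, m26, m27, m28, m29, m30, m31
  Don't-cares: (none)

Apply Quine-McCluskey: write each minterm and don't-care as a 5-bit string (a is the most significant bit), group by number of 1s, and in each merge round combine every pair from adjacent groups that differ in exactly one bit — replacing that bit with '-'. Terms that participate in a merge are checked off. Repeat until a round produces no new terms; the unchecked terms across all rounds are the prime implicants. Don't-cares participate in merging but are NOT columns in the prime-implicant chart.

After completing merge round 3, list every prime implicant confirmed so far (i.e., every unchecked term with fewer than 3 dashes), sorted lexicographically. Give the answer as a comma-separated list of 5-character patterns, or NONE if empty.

[col 0] 00000*, 00010*, 00011*, 00100*, 00101*, 00110*, 01000*, 01001*, 01011*, 10000*, 10001*, 10101*, 10111*, 11000*, 11001*, 11010*, 11011*, 11100*, 11101*, 11110*, 11111*
[col 1] -0000*, -0101, -1000*, -1001*, -1011*, 0-000*, 0-011, 00-00*, 00-10*, 000-0*, 0001-, 001-0*, 0010-, 010-1*, 0100-*, 1-000*, 1-001*, 1-101*, 1-111*, 10-01*, 1000-*, 101-1*, 11-00*, 11-01*, 11-10*, 11-11*, 110-0*, 110-1*, 1100-*, 1101-*, 111-0*, 111-1*, 1110-*, 1111-*
[col 2] --000, -10-1, -100-, 00--0, 1--01, 1-00-, 1-1-1, 11--0*, 11--1*, 11-0-*, 11-1-*, 110--*, 111--*
[col 3] 11---
Prime implicants: --000, -0101, -10-1, -100-, 0-011, 00--0, 0001-, 0010-, 1--01, 1-00-, 1-1-1, 11---

--000, -0101, -10-1, -100-, 0-011, 00--0, 0001-, 0010-, 1--01, 1-00-, 1-1-1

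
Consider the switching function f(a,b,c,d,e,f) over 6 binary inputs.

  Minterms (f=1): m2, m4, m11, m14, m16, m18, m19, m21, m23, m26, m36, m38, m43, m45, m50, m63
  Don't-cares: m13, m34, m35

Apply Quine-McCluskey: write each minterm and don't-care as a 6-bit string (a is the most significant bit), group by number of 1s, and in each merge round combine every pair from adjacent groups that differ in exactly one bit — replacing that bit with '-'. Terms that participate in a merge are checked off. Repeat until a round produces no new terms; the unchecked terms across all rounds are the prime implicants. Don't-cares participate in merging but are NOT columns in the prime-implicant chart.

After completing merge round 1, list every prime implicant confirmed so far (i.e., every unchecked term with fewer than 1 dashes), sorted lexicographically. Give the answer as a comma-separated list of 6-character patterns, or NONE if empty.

001110, 111111

size-2^0 implicants → 000010(✓)  000100(✓)  001011(✓)  001101(✓)  001110  010000(✓)  010010(✓)  010011(✓)  010101(✓)  010111(✓)  011010(✓)  100010(✓)  100011(✓)  100100(✓)  100110(✓)  101011(✓)  101101(✓)  110010(✓)  111111
size-2^1 implicants → -00010(✓)  -00100  -01011  -01101  -10010(✓)  0-0010(✓)  01-010  010-11  0100-0  01001-  0101-1  1-0010(✓)  10-011  100-10  10001-  1001-0
size-2^2 implicants → --0010
Unchecked terms (primes): --0010, -00100, -01011, -01101, 001110, 01-010, 010-11, 0100-0, 01001-, 0101-1, 10-011, 100-10, 10001-, 1001-0, 111111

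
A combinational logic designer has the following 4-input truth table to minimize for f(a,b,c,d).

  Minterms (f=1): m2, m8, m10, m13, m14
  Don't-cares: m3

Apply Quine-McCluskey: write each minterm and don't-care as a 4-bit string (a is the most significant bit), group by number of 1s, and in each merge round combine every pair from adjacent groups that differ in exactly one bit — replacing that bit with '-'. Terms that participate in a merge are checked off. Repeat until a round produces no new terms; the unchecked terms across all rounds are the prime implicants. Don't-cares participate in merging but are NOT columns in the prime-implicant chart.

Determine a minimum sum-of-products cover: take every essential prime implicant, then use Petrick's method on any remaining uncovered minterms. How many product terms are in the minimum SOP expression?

Round 0: 0010✓ 0011✓ 1000✓ 1010✓ 1101 1110✓
Round 1: -010 001- 1-10 10-0
PIs = {-010, 001-, 1-10, 10-0, 1101}
Coverage chart:
  m2: -010,001-
  m8: 10-0 ←essential
  m10: -010,1-10,10-0
  m13: 1101 ←essential
  m14: 1-10 ←essential
Essential: 1-10, 10-0, 1101
Petrick residual → -010
Min cover (4 terms): b'cd' + acd' + ab'd' + abc'd

4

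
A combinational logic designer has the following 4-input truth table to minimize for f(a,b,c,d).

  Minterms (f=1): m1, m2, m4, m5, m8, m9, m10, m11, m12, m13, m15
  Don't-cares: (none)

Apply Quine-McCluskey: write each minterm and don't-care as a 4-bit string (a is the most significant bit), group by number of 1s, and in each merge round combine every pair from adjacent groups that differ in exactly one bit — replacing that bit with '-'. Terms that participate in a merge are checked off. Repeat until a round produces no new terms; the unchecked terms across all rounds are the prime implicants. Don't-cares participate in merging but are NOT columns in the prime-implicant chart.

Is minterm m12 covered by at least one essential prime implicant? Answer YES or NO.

Round 0: 0001✓ 0010✓ 0100✓ 0101✓ 1000✓ 1001✓ 1010✓ 1011✓ 1100✓ 1101✓ 1111✓
Round 1: -001✓ -010 -100✓ -101✓ 0-01✓ 010-✓ 1-00✓ 1-01✓ 1-11✓ 10-0✓ 10-1✓ 100-✓ 101-✓ 11-1✓ 110-✓
Round 2: --01 -10- 1--1 1-0- 10--
PIs = {--01, -010, -10-, 1--1, 1-0-, 10--}
Coverage chart:
  m1: --01 ←essential
  m2: -010 ←essential
  m4: -10- ←essential
  m5: --01,-10-
  m8: 1-0-,10--
  m9: --01,1--1,1-0-,10--
  m10: -010,10--
  m11: 1--1,10--
  m12: -10-,1-0-
  m13: --01,-10-,1--1,1-0-
  m15: 1--1 ←essential
Essential: --01, -010, -10-, 1--1

YES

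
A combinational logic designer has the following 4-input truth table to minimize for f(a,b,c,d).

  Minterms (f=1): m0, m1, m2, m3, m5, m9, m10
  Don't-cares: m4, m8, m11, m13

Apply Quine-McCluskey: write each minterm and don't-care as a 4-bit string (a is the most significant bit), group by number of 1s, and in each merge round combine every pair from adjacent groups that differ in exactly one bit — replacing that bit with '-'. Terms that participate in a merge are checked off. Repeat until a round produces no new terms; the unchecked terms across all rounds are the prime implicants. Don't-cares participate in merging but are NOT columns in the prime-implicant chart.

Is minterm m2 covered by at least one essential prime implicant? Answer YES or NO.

Round 0: 0000✓ 0001✓ 0010✓ 0011✓ 0100✓ 0101✓ 1000✓ 1001✓ 1010✓ 1011✓ 1101✓
Round 1: -000✓ -001✓ -010✓ -011✓ -101✓ 0-00✓ 0-01✓ 00-0✓ 00-1✓ 000-✓ 001-✓ 010-✓ 1-01✓ 10-0✓ 10-1✓ 100-✓ 101-✓
Round 2: --01 -0-0✓ -0-1✓ -00-✓ -01-✓ 0-0- 00--✓ 10--✓
Round 3: -0--
PIs = {--01, -0--, 0-0-}
Coverage chart:
  m0: -0--,0-0-
  m1: --01,-0--,0-0-
  m2: -0-- ←essential
  m3: -0-- ←essential
  m5: --01,0-0-
  m9: --01,-0--
  m10: -0-- ←essential
Essential: -0--

YES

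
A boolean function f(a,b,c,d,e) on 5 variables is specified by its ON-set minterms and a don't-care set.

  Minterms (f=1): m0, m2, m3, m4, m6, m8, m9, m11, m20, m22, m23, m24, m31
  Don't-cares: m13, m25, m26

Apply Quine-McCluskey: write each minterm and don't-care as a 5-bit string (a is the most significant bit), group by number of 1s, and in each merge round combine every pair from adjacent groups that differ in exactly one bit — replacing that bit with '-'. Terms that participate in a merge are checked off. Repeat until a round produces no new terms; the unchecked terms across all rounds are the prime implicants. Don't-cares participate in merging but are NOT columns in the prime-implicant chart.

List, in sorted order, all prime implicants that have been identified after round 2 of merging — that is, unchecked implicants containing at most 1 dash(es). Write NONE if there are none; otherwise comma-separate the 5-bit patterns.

0-000, 0-011, 0001-, 01-01, 010-1, 1-111, 1011-, 110-0

[col 0] 00000*, 00010*, 00011*, 00100*, 00110*, 01000*, 01001*, 01011*, 01101*, 10100*, 10110*, 10111*, 11000*, 11001*, 11010*, 11111*
[col 1] -0100*, -0110*, -1000*, -1001*, 0-000, 0-011, 00-00*, 00-10*, 000-0*, 0001-, 001-0*, 01-01, 010-1, 0100-*, 1-111, 101-0*, 1011-, 110-0, 1100-*
[col 2] -01-0, -100-, 00--0
Prime implicants: -01-0, -100-, 0-000, 0-011, 00--0, 0001-, 01-01, 010-1, 1-111, 1011-, 110-0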